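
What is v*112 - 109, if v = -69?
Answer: -7837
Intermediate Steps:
v*112 - 109 = -69*112 - 109 = -7728 - 109 = -7837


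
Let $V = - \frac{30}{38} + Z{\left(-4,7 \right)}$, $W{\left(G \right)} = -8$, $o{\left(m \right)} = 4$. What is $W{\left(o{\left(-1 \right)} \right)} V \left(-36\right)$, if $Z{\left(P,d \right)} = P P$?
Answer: $\frac{83232}{19} \approx 4380.6$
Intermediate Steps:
$Z{\left(P,d \right)} = P^{2}$
$V = \frac{289}{19}$ ($V = - \frac{30}{38} + \left(-4\right)^{2} = \left(-30\right) \frac{1}{38} + 16 = - \frac{15}{19} + 16 = \frac{289}{19} \approx 15.211$)
$W{\left(o{\left(-1 \right)} \right)} V \left(-36\right) = \left(-8\right) \frac{289}{19} \left(-36\right) = \left(- \frac{2312}{19}\right) \left(-36\right) = \frac{83232}{19}$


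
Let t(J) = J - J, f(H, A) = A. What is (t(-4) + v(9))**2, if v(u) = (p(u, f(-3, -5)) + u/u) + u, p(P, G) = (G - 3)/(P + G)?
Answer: 64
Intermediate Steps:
t(J) = 0
p(P, G) = (-3 + G)/(G + P)
v(u) = 1 + u - 8/(-5 + u) (v(u) = ((-3 - 5)/(-5 + u) + u/u) + u = (-8/(-5 + u) + 1) + u = (1 - 8/(-5 + u)) + u = 1 + u - 8/(-5 + u))
(t(-4) + v(9))**2 = (0 + (-8 + (1 + 9)*(-5 + 9))/(-5 + 9))**2 = (0 + (-8 + 10*4)/4)**2 = (0 + (-8 + 40)/4)**2 = (0 + (1/4)*32)**2 = (0 + 8)**2 = 8**2 = 64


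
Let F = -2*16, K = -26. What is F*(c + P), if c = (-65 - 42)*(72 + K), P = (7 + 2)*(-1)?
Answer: 157792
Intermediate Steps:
P = -9 (P = 9*(-1) = -9)
c = -4922 (c = (-65 - 42)*(72 - 26) = -107*46 = -4922)
F = -32
F*(c + P) = -32*(-4922 - 9) = -32*(-4931) = 157792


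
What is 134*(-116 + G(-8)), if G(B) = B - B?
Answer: -15544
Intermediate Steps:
G(B) = 0
134*(-116 + G(-8)) = 134*(-116 + 0) = 134*(-116) = -15544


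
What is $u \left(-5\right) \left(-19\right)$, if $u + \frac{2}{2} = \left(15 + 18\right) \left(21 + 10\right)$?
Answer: $97090$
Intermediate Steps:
$u = 1022$ ($u = -1 + \left(15 + 18\right) \left(21 + 10\right) = -1 + 33 \cdot 31 = -1 + 1023 = 1022$)
$u \left(-5\right) \left(-19\right) = 1022 \left(-5\right) \left(-19\right) = \left(-5110\right) \left(-19\right) = 97090$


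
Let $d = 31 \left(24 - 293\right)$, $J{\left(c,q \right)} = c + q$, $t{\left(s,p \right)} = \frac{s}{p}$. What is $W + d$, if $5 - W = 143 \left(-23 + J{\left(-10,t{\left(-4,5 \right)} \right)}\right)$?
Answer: $- \frac{17503}{5} \approx -3500.6$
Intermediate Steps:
$W = \frac{24192}{5}$ ($W = 5 - 143 \left(-23 - \left(10 + \frac{4}{5}\right)\right) = 5 - 143 \left(-23 - \frac{54}{5}\right) = 5 - 143 \left(- \frac{169}{5}\right) = 5 - - \frac{24167}{5} = 5 + \frac{24167}{5} = \frac{24192}{5} \approx 4838.4$)
$d = -8339$ ($d = 31 \left(-269\right) = -8339$)
$W + d = \frac{24192}{5} - 8339 = - \frac{17503}{5}$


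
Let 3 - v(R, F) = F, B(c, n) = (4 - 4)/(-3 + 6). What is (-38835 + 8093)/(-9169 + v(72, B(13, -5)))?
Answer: 15371/4583 ≈ 3.3539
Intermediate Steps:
B(c, n) = 0 (B(c, n) = 0/3 = 0*(⅓) = 0)
v(R, F) = 3 - F
(-38835 + 8093)/(-9169 + v(72, B(13, -5))) = (-38835 + 8093)/(-9169 + (3 - 1*0)) = -30742/(-9169 + (3 + 0)) = -30742/(-9169 + 3) = -30742/(-9166) = -30742*(-1/9166) = 15371/4583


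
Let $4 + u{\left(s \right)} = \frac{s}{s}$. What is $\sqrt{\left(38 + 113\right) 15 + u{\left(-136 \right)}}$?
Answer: $\sqrt{2262} \approx 47.56$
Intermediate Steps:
$u{\left(s \right)} = -3$ ($u{\left(s \right)} = -4 + \frac{s}{s} = -4 + 1 = -3$)
$\sqrt{\left(38 + 113\right) 15 + u{\left(-136 \right)}} = \sqrt{\left(38 + 113\right) 15 - 3} = \sqrt{151 \cdot 15 - 3} = \sqrt{2265 - 3} = \sqrt{2262}$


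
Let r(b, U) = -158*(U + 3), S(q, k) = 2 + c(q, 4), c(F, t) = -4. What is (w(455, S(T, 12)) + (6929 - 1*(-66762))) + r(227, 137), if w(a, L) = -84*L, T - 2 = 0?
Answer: 51739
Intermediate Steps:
T = 2 (T = 2 + 0 = 2)
S(q, k) = -2 (S(q, k) = 2 - 4 = -2)
r(b, U) = -474 - 158*U (r(b, U) = -158*(3 + U) = -474 - 158*U)
(w(455, S(T, 12)) + (6929 - 1*(-66762))) + r(227, 137) = (-84*(-2) + (6929 - 1*(-66762))) + (-474 - 158*137) = (168 + (6929 + 66762)) + (-474 - 21646) = (168 + 73691) - 22120 = 73859 - 22120 = 51739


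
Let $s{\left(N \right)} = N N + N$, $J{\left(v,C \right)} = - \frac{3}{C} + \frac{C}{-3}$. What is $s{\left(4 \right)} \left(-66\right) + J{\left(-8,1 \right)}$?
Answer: $- \frac{3970}{3} \approx -1323.3$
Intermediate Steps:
$J{\left(v,C \right)} = - \frac{3}{C} - \frac{C}{3}$ ($J{\left(v,C \right)} = - \frac{3}{C} + C \left(- \frac{1}{3}\right) = - \frac{3}{C} - \frac{C}{3}$)
$s{\left(N \right)} = N + N^{2}$ ($s{\left(N \right)} = N^{2} + N = N + N^{2}$)
$s{\left(4 \right)} \left(-66\right) + J{\left(-8,1 \right)} = 4 \left(1 + 4\right) \left(-66\right) - \left(\frac{1}{3} + \frac{3}{1}\right) = 4 \cdot 5 \left(-66\right) - \frac{10}{3} = 20 \left(-66\right) - \frac{10}{3} = -1320 - \frac{10}{3} = - \frac{3970}{3}$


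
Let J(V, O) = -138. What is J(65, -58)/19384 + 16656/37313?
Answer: 158855355/361637596 ≈ 0.43927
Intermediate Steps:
J(65, -58)/19384 + 16656/37313 = -138/19384 + 16656/37313 = -138*1/19384 + 16656*(1/37313) = -69/9692 + 16656/37313 = 158855355/361637596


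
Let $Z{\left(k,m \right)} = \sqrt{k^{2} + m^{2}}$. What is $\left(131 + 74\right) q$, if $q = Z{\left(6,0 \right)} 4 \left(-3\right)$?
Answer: $-14760$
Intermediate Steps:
$q = -72$ ($q = \sqrt{6^{2} + 0^{2}} \cdot 4 \left(-3\right) = \sqrt{36 + 0} \cdot 4 \left(-3\right) = \sqrt{36} \cdot 4 \left(-3\right) = 6 \cdot 4 \left(-3\right) = 24 \left(-3\right) = -72$)
$\left(131 + 74\right) q = \left(131 + 74\right) \left(-72\right) = 205 \left(-72\right) = -14760$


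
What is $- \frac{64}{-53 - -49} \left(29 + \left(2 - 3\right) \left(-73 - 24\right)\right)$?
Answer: $2016$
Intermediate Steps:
$- \frac{64}{-53 - -49} \left(29 + \left(2 - 3\right) \left(-73 - 24\right)\right) = - \frac{64}{-53 + 49} \left(29 - -97\right) = - \frac{64}{-4} \left(29 + 97\right) = \left(-64\right) \left(- \frac{1}{4}\right) 126 = 16 \cdot 126 = 2016$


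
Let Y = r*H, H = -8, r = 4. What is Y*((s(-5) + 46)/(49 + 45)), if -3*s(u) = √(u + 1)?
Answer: -736/47 + 32*I/141 ≈ -15.66 + 0.22695*I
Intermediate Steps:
s(u) = -√(1 + u)/3 (s(u) = -√(u + 1)/3 = -√(1 + u)/3)
Y = -32 (Y = 4*(-8) = -32)
Y*((s(-5) + 46)/(49 + 45)) = -32*(-√(1 - 5)/3 + 46)/(49 + 45) = -32*(-2*I/3 + 46)/94 = -32*(46 - 2*I/3)/94 = -32*(23/47 - I/141) = -736/47 + 32*I/141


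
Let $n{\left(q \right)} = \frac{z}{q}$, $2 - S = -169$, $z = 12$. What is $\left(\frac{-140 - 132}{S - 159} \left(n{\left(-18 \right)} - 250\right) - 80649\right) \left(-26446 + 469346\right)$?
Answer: $- \frac{298826844500}{9} \approx -3.3203 \cdot 10^{10}$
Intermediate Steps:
$S = 171$ ($S = 2 - -169 = 2 + 169 = 171$)
$n{\left(q \right)} = \frac{12}{q}$
$\left(\frac{-140 - 132}{S - 159} \left(n{\left(-18 \right)} - 250\right) - 80649\right) \left(-26446 + 469346\right) = \left(\frac{-140 - 132}{171 - 159} \left(\frac{12}{-18} - 250\right) - 80649\right) \left(-26446 + 469346\right) = \left(- \frac{272}{12} \left(12 \left(- \frac{1}{18}\right) - 250\right) - 80649\right) 442900 = \left(\left(-272\right) \frac{1}{12} \left(- \frac{2}{3} - 250\right) - 80649\right) 442900 = \left(\left(- \frac{68}{3}\right) \left(- \frac{752}{3}\right) - 80649\right) 442900 = \left(\frac{51136}{9} - 80649\right) 442900 = \left(- \frac{674705}{9}\right) 442900 = - \frac{298826844500}{9}$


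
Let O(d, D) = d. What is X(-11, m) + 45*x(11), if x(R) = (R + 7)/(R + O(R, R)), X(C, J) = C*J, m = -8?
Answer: 1373/11 ≈ 124.82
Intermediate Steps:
x(R) = (7 + R)/(2*R) (x(R) = (R + 7)/(R + R) = (7 + R)/((2*R)) = (7 + R)*(1/(2*R)) = (7 + R)/(2*R))
X(-11, m) + 45*x(11) = -11*(-8) + 45*((1/2)*(7 + 11)/11) = 88 + 45*((1/2)*(1/11)*18) = 88 + 45*(9/11) = 88 + 405/11 = 1373/11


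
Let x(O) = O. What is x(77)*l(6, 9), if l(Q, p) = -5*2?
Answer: -770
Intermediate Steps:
l(Q, p) = -10
x(77)*l(6, 9) = 77*(-10) = -770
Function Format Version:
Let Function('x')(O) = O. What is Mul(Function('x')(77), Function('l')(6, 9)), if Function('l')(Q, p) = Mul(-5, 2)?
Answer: -770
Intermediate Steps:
Function('l')(Q, p) = -10
Mul(Function('x')(77), Function('l')(6, 9)) = Mul(77, -10) = -770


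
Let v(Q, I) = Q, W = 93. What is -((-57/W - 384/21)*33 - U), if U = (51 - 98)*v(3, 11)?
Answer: 104736/217 ≈ 482.65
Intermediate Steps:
U = -141 (U = (51 - 98)*3 = -47*3 = -141)
-((-57/W - 384/21)*33 - U) = -((-57/93 - 384/21)*33 - 1*(-141)) = -((-57*1/93 - 384*1/21)*33 + 141) = -((-19/31 - 128/7)*33 + 141) = -(-4101/217*33 + 141) = -(-135333/217 + 141) = -1*(-104736/217) = 104736/217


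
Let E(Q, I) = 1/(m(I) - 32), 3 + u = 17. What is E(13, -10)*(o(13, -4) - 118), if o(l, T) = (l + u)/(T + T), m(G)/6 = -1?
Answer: 971/304 ≈ 3.1941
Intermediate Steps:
u = 14 (u = -3 + 17 = 14)
m(G) = -6 (m(G) = 6*(-1) = -6)
o(l, T) = (14 + l)/(2*T) (o(l, T) = (l + 14)/(T + T) = (14 + l)/((2*T)) = (14 + l)*(1/(2*T)) = (14 + l)/(2*T))
E(Q, I) = -1/38 (E(Q, I) = 1/(-6 - 32) = 1/(-38) = -1/38)
E(13, -10)*(o(13, -4) - 118) = -((1/2)*(14 + 13)/(-4) - 118)/38 = -((1/2)*(-1/4)*27 - 118)/38 = -(-27/8 - 118)/38 = -1/38*(-971/8) = 971/304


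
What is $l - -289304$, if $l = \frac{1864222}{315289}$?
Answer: $\frac{91216233078}{315289} \approx 2.8931 \cdot 10^{5}$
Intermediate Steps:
$l = \frac{1864222}{315289}$ ($l = 1864222 \cdot \frac{1}{315289} = \frac{1864222}{315289} \approx 5.9127$)
$l - -289304 = \frac{1864222}{315289} - -289304 = \frac{1864222}{315289} + 289304 = \frac{91216233078}{315289}$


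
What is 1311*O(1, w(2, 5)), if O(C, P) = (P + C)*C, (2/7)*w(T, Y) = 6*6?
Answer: 166497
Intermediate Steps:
w(T, Y) = 126 (w(T, Y) = 7*(6*6)/2 = (7/2)*36 = 126)
O(C, P) = C*(C + P) (O(C, P) = (C + P)*C = C*(C + P))
1311*O(1, w(2, 5)) = 1311*(1*(1 + 126)) = 1311*(1*127) = 1311*127 = 166497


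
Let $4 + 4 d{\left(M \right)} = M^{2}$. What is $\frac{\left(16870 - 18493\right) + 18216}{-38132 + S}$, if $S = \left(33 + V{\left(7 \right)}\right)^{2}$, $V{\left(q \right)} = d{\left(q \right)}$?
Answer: $- \frac{265488}{578783} \approx -0.4587$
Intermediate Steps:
$d{\left(M \right)} = -1 + \frac{M^{2}}{4}$
$V{\left(q \right)} = -1 + \frac{q^{2}}{4}$
$S = \frac{31329}{16}$ ($S = \left(33 - \left(1 - \frac{7^{2}}{4}\right)\right)^{2} = \left(33 + \left(-1 + \frac{1}{4} \cdot 49\right)\right)^{2} = \left(33 + \left(-1 + \frac{49}{4}\right)\right)^{2} = \left(33 + \frac{45}{4}\right)^{2} = \left(\frac{177}{4}\right)^{2} = \frac{31329}{16} \approx 1958.1$)
$\frac{\left(16870 - 18493\right) + 18216}{-38132 + S} = \frac{\left(16870 - 18493\right) + 18216}{-38132 + \frac{31329}{16}} = \frac{\left(16870 - 18493\right) + 18216}{- \frac{578783}{16}} = \left(-1623 + 18216\right) \left(- \frac{16}{578783}\right) = 16593 \left(- \frac{16}{578783}\right) = - \frac{265488}{578783}$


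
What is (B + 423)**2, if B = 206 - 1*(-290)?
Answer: 844561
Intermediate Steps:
B = 496 (B = 206 + 290 = 496)
(B + 423)**2 = (496 + 423)**2 = 919**2 = 844561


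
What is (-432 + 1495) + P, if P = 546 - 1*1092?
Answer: 517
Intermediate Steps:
P = -546 (P = 546 - 1092 = -546)
(-432 + 1495) + P = (-432 + 1495) - 546 = 1063 - 546 = 517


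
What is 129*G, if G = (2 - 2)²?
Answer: 0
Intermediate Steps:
G = 0 (G = 0² = 0)
129*G = 129*0 = 0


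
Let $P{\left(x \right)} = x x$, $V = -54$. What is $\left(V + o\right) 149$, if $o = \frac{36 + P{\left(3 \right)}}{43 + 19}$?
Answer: $- \frac{492147}{62} \approx -7937.9$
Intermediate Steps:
$P{\left(x \right)} = x^{2}$
$o = \frac{45}{62}$ ($o = \frac{36 + 3^{2}}{43 + 19} = \frac{36 + 9}{62} = 45 \cdot \frac{1}{62} = \frac{45}{62} \approx 0.72581$)
$\left(V + o\right) 149 = \left(-54 + \frac{45}{62}\right) 149 = \left(- \frac{3303}{62}\right) 149 = - \frac{492147}{62}$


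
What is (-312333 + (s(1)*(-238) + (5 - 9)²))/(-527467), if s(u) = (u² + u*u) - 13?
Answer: 309699/527467 ≈ 0.58714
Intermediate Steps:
s(u) = -13 + 2*u² (s(u) = (u² + u²) - 13 = 2*u² - 13 = -13 + 2*u²)
(-312333 + (s(1)*(-238) + (5 - 9)²))/(-527467) = (-312333 + ((-13 + 2*1²)*(-238) + (5 - 9)²))/(-527467) = (-312333 + ((-13 + 2*1)*(-238) + (-4)²))*(-1/527467) = (-312333 + ((-13 + 2)*(-238) + 16))*(-1/527467) = (-312333 + (-11*(-238) + 16))*(-1/527467) = (-312333 + (2618 + 16))*(-1/527467) = (-312333 + 2634)*(-1/527467) = -309699*(-1/527467) = 309699/527467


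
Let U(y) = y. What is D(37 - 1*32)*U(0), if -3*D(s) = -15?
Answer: 0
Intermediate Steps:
D(s) = 5 (D(s) = -1/3*(-15) = 5)
D(37 - 1*32)*U(0) = 5*0 = 0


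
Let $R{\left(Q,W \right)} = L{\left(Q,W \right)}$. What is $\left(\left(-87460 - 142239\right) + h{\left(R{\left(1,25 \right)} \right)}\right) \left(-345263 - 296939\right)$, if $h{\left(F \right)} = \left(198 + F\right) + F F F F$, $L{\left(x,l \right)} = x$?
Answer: $147384716798$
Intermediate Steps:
$R{\left(Q,W \right)} = Q$
$h{\left(F \right)} = 198 + F + F^{4}$ ($h{\left(F \right)} = \left(198 + F\right) + F^{2} F^{2} = \left(198 + F\right) + F^{4} = 198 + F + F^{4}$)
$\left(\left(-87460 - 142239\right) + h{\left(R{\left(1,25 \right)} \right)}\right) \left(-345263 - 296939\right) = \left(\left(-87460 - 142239\right) + \left(198 + 1 + 1^{4}\right)\right) \left(-345263 - 296939\right) = \left(-229699 + \left(198 + 1 + 1\right)\right) \left(-642202\right) = \left(-229699 + 200\right) \left(-642202\right) = \left(-229499\right) \left(-642202\right) = 147384716798$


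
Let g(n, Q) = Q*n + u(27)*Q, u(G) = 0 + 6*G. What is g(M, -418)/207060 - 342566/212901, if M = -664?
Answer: -2188118477/3673606755 ≈ -0.59563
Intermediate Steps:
u(G) = 6*G
g(n, Q) = 162*Q + Q*n (g(n, Q) = Q*n + (6*27)*Q = Q*n + 162*Q = 162*Q + Q*n)
g(M, -418)/207060 - 342566/212901 = -418*(162 - 664)/207060 - 342566/212901 = -418*(-502)*(1/207060) - 342566*1/212901 = 209836*(1/207060) - 342566/212901 = 52459/51765 - 342566/212901 = -2188118477/3673606755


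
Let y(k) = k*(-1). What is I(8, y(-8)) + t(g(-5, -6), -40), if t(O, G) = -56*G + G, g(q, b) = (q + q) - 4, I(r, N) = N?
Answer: 2208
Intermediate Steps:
y(k) = -k
g(q, b) = -4 + 2*q (g(q, b) = 2*q - 4 = -4 + 2*q)
t(O, G) = -55*G
I(8, y(-8)) + t(g(-5, -6), -40) = -1*(-8) - 55*(-40) = 8 + 2200 = 2208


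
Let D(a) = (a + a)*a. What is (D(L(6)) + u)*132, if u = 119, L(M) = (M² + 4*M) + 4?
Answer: 1097052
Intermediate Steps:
L(M) = 4 + M² + 4*M
D(a) = 2*a² (D(a) = (2*a)*a = 2*a²)
(D(L(6)) + u)*132 = (2*(4 + 6² + 4*6)² + 119)*132 = (2*(4 + 36 + 24)² + 119)*132 = (2*64² + 119)*132 = (2*4096 + 119)*132 = (8192 + 119)*132 = 8311*132 = 1097052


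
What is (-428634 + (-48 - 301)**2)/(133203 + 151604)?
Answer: -306833/284807 ≈ -1.0773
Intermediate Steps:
(-428634 + (-48 - 301)**2)/(133203 + 151604) = (-428634 + (-349)**2)/284807 = (-428634 + 121801)*(1/284807) = -306833*1/284807 = -306833/284807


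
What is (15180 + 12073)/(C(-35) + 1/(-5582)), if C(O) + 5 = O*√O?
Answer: -4245995652106/1336709315421 + 29720904681020*I*√35/1336709315421 ≈ -3.1765 + 131.54*I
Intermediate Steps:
C(O) = -5 + O^(3/2) (C(O) = -5 + O*√O = -5 + O^(3/2))
(15180 + 12073)/(C(-35) + 1/(-5582)) = (15180 + 12073)/((-5 + (-35)^(3/2)) + 1/(-5582)) = 27253/((-5 - 35*I*√35) - 1/5582) = 27253/(-27911/5582 - 35*I*√35)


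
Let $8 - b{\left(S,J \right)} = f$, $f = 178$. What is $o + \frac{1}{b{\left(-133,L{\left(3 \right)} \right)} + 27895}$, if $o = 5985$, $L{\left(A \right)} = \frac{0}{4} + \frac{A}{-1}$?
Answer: $\frac{165934126}{27725} \approx 5985.0$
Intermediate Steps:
$L{\left(A \right)} = - A$ ($L{\left(A \right)} = 0 \cdot \frac{1}{4} + A \left(-1\right) = 0 - A = - A$)
$b{\left(S,J \right)} = -170$ ($b{\left(S,J \right)} = 8 - 178 = -170$)
$o + \frac{1}{b{\left(-133,L{\left(3 \right)} \right)} + 27895} = 5985 + \frac{1}{-170 + 27895} = 5985 + \frac{1}{27725} = \frac{165934126}{27725}$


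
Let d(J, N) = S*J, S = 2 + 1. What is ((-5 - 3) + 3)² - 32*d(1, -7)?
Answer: -71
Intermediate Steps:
S = 3
d(J, N) = 3*J
((-5 - 3) + 3)² - 32*d(1, -7) = ((-5 - 3) + 3)² - 96 = (-8 + 3)² - 32*3 = (-5)² - 96 = 25 - 96 = -71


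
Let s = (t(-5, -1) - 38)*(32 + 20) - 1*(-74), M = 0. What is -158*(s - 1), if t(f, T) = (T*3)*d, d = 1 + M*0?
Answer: 325322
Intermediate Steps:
d = 1 (d = 1 + 0*0 = 1 + 0 = 1)
t(f, T) = 3*T (t(f, T) = (T*3)*1 = (3*T)*1 = 3*T)
s = -2058 (s = (3*(-1) - 38)*(32 + 20) - 1*(-74) = (-3 - 38)*52 + 74 = -41*52 + 74 = -2132 + 74 = -2058)
-158*(s - 1) = -158*(-2058 - 1) = -158*(-2059) = 325322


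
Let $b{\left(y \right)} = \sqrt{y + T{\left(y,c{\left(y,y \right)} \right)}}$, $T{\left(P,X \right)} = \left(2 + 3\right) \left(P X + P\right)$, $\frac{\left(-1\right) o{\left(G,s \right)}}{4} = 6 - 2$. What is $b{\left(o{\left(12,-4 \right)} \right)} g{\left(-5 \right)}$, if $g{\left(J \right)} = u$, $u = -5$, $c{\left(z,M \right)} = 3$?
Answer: $- 20 i \sqrt{21} \approx - 91.651 i$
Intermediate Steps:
$o{\left(G,s \right)} = -16$ ($o{\left(G,s \right)} = - 4 \left(6 - 2\right) = \left(-4\right) 4 = -16$)
$T{\left(P,X \right)} = 5 P + 5 P X$ ($T{\left(P,X \right)} = 5 \left(P + P X\right) = 5 P + 5 P X$)
$b{\left(y \right)} = \sqrt{21} \sqrt{y}$ ($b{\left(y \right)} = \sqrt{y + 5 y \left(1 + 3\right)} = \sqrt{y + 5 y 4} = \sqrt{y + 20 y} = \sqrt{21 y} = \sqrt{21} \sqrt{y}$)
$g{\left(J \right)} = -5$
$b{\left(o{\left(12,-4 \right)} \right)} g{\left(-5 \right)} = \sqrt{21} \sqrt{-16} \left(-5\right) = \sqrt{21} \cdot 4 i \left(-5\right) = 4 i \sqrt{21} \left(-5\right) = - 20 i \sqrt{21}$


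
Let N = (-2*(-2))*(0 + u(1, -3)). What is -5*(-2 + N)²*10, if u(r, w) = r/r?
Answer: -200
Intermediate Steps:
u(r, w) = 1
N = 4 (N = (-2*(-2))*(0 + 1) = 4*1 = 4)
-5*(-2 + N)²*10 = -5*(-2 + 4)²*10 = -5*2²*10 = -5*4*10 = -20*10 = -200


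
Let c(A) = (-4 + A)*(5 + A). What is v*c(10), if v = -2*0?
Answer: 0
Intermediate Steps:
v = 0
v*c(10) = 0*(-20 + 10 + 10²) = 0*(-20 + 10 + 100) = 0*90 = 0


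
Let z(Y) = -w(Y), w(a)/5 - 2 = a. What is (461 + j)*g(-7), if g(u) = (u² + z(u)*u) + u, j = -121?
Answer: -45220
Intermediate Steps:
w(a) = 10 + 5*a
z(Y) = -10 - 5*Y (z(Y) = -(10 + 5*Y) = -10 - 5*Y)
g(u) = u + u² + u*(-10 - 5*u) (g(u) = (u² + (-10 - 5*u)*u) + u = (u² + u*(-10 - 5*u)) + u = u + u² + u*(-10 - 5*u))
(461 + j)*g(-7) = (461 - 121)*(-1*(-7)*(9 + 4*(-7))) = 340*(-1*(-7)*(9 - 28)) = 340*(-1*(-7)*(-19)) = 340*(-133) = -45220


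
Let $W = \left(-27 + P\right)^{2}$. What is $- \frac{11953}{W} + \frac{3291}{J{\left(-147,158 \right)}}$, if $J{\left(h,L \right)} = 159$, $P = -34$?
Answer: $\frac{3448428}{197213} \approx 17.486$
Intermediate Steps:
$W = 3721$ ($W = \left(-27 - 34\right)^{2} = \left(-61\right)^{2} = 3721$)
$- \frac{11953}{W} + \frac{3291}{J{\left(-147,158 \right)}} = - \frac{11953}{3721} + \frac{3291}{159} = \left(-11953\right) \frac{1}{3721} + 3291 \cdot \frac{1}{159} = - \frac{11953}{3721} + \frac{1097}{53} = \frac{3448428}{197213}$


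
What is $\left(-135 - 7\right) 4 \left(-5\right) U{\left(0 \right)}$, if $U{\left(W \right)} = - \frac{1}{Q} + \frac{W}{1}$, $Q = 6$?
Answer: $- \frac{1420}{3} \approx -473.33$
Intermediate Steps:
$U{\left(W \right)} = - \frac{1}{6} + W$ ($U{\left(W \right)} = - \frac{1}{6} + \frac{W}{1} = \left(-1\right) \frac{1}{6} + W 1 = - \frac{1}{6} + W$)
$\left(-135 - 7\right) 4 \left(-5\right) U{\left(0 \right)} = \left(-135 - 7\right) 4 \left(-5\right) \left(- \frac{1}{6} + 0\right) = - 142 \left(\left(-20\right) \left(- \frac{1}{6}\right)\right) = \left(-142\right) \frac{10}{3} = - \frac{1420}{3}$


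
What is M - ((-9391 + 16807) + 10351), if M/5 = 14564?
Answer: 55053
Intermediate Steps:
M = 72820 (M = 5*14564 = 72820)
M - ((-9391 + 16807) + 10351) = 72820 - ((-9391 + 16807) + 10351) = 72820 - (7416 + 10351) = 72820 - 1*17767 = 72820 - 17767 = 55053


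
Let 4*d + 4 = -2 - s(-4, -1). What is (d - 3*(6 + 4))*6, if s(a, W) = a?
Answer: -183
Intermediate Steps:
d = -½ (d = -1 + (-2 - 1*(-4))/4 = -1 + (-2 + 4)/4 = -1 + (¼)*2 = -1 + ½ = -½ ≈ -0.50000)
(d - 3*(6 + 4))*6 = (-½ - 3*(6 + 4))*6 = (-½ - 3*10)*6 = (-½ - 30)*6 = -61/2*6 = -183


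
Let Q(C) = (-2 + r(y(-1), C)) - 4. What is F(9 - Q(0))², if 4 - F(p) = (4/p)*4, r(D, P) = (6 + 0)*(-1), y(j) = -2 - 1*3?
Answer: 4624/441 ≈ 10.485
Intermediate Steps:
y(j) = -5 (y(j) = -2 - 3 = -5)
r(D, P) = -6 (r(D, P) = 6*(-1) = -6)
Q(C) = -12 (Q(C) = (-2 - 6) - 4 = -8 - 4 = -12)
F(p) = 4 - 16/p (F(p) = 4 - 4/p*4 = 4 - 16/p)
F(9 - Q(0))² = (4 - 16/(9 - 1*(-12)))² = (4 - 16/(9 + 12))² = (4 - 16/21)² = (68/21)² = 4624/441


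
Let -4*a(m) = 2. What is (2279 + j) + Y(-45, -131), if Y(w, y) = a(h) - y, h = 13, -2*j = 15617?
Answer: -5399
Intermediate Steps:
j = -15617/2 (j = -½*15617 = -15617/2 ≈ -7808.5)
a(m) = -½ (a(m) = -¼*2 = -½)
Y(w, y) = -½ - y
(2279 + j) + Y(-45, -131) = (2279 - 15617/2) + (-½ - 1*(-131)) = -11059/2 + (-½ + 131) = -11059/2 + 261/2 = -5399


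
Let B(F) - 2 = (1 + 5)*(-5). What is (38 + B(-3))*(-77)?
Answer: -770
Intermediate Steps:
B(F) = -28 (B(F) = 2 + (1 + 5)*(-5) = 2 + 6*(-5) = 2 - 30 = -28)
(38 + B(-3))*(-77) = (38 - 28)*(-77) = 10*(-77) = -770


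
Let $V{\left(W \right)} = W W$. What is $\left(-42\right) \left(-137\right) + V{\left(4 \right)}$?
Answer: $5770$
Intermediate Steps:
$V{\left(W \right)} = W^{2}$
$\left(-42\right) \left(-137\right) + V{\left(4 \right)} = \left(-42\right) \left(-137\right) + 4^{2} = 5754 + 16 = 5770$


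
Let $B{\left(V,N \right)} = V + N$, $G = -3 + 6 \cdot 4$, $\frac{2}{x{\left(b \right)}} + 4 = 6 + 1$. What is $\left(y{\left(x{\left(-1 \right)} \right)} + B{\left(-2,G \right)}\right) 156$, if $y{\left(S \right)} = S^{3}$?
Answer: $\frac{27092}{9} \approx 3010.2$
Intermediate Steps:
$x{\left(b \right)} = \frac{2}{3}$ ($x{\left(b \right)} = \frac{2}{-4 + \left(6 + 1\right)} = \frac{2}{-4 + 7} = \frac{2}{3}$)
$G = 21$ ($G = -3 + 24 = 21$)
$B{\left(V,N \right)} = N + V$
$\left(y{\left(x{\left(-1 \right)} \right)} + B{\left(-2,G \right)}\right) 156 = \left(\left(\frac{2}{3}\right)^{3} + \left(21 - 2\right)\right) 156 = \left(\frac{8}{27} + 19\right) 156 = \frac{521}{27} \cdot 156 = \frac{27092}{9}$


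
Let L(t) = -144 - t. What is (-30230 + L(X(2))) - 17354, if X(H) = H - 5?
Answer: -47725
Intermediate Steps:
X(H) = -5 + H
(-30230 + L(X(2))) - 17354 = (-30230 + (-144 - (-5 + 2))) - 17354 = (-30230 + (-144 - 1*(-3))) - 17354 = (-30230 + (-144 + 3)) - 17354 = (-30230 - 141) - 17354 = -30371 - 17354 = -47725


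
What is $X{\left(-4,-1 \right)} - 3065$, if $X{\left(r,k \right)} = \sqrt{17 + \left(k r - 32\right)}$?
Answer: $-3065 + i \sqrt{11} \approx -3065.0 + 3.3166 i$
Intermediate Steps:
$X{\left(r,k \right)} = \sqrt{-15 + k r}$ ($X{\left(r,k \right)} = \sqrt{17 + \left(-32 + k r\right)} = \sqrt{-15 + k r}$)
$X{\left(-4,-1 \right)} - 3065 = \sqrt{-15 - -4} - 3065 = \sqrt{-15 + 4} - 3065 = \sqrt{-11} - 3065 = i \sqrt{11} - 3065 = -3065 + i \sqrt{11}$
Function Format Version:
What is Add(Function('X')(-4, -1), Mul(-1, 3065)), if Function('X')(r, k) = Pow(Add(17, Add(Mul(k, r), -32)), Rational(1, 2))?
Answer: Add(-3065, Mul(I, Pow(11, Rational(1, 2)))) ≈ Add(-3065.0, Mul(3.3166, I))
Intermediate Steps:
Function('X')(r, k) = Pow(Add(-15, Mul(k, r)), Rational(1, 2)) (Function('X')(r, k) = Pow(Add(17, Add(-32, Mul(k, r))), Rational(1, 2)) = Pow(Add(-15, Mul(k, r)), Rational(1, 2)))
Add(Function('X')(-4, -1), Mul(-1, 3065)) = Add(Pow(Add(-15, Mul(-1, -4)), Rational(1, 2)), Mul(-1, 3065)) = Add(Pow(Add(-15, 4), Rational(1, 2)), -3065) = Add(Pow(-11, Rational(1, 2)), -3065) = Add(Mul(I, Pow(11, Rational(1, 2))), -3065) = Add(-3065, Mul(I, Pow(11, Rational(1, 2))))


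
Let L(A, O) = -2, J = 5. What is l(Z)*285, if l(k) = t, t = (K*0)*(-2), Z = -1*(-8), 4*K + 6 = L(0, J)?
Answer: 0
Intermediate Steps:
K = -2 (K = -3/2 + (1/4)*(-2) = -3/2 - 1/2 = -2)
Z = 8
t = 0 (t = -2*0*(-2) = 0*(-2) = 0)
l(k) = 0
l(Z)*285 = 0*285 = 0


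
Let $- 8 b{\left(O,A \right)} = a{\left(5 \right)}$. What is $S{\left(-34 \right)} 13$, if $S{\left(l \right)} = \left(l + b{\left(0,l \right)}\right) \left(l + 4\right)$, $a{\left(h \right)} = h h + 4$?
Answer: $\frac{58695}{4} \approx 14674.0$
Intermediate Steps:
$a{\left(h \right)} = 4 + h^{2}$ ($a{\left(h \right)} = h^{2} + 4 = 4 + h^{2}$)
$b{\left(O,A \right)} = - \frac{29}{8}$ ($b{\left(O,A \right)} = - \frac{4 + 5^{2}}{8} = - \frac{4 + 25}{8} = \left(- \frac{1}{8}\right) 29 = - \frac{29}{8}$)
$S{\left(l \right)} = \left(4 + l\right) \left(- \frac{29}{8} + l\right)$ ($S{\left(l \right)} = \left(l - \frac{29}{8}\right) \left(l + 4\right) = \left(- \frac{29}{8} + l\right) \left(4 + l\right) = \left(4 + l\right) \left(- \frac{29}{8} + l\right)$)
$S{\left(-34 \right)} 13 = \left(- \frac{29}{2} + \left(-34\right)^{2} + \frac{3}{8} \left(-34\right)\right) 13 = \left(- \frac{29}{2} + 1156 - \frac{51}{4}\right) 13 = \frac{4515}{4} \cdot 13 = \frac{58695}{4}$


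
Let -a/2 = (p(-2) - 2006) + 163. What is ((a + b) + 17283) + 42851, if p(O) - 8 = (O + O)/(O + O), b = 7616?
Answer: 71418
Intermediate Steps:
p(O) = 9 (p(O) = 8 + (O + O)/(O + O) = 8 + (2*O)/((2*O)) = 8 + (2*O)*(1/(2*O)) = 8 + 1 = 9)
a = 3668 (a = -2*((9 - 2006) + 163) = -2*(-1997 + 163) = -2*(-1834) = 3668)
((a + b) + 17283) + 42851 = ((3668 + 7616) + 17283) + 42851 = (11284 + 17283) + 42851 = 28567 + 42851 = 71418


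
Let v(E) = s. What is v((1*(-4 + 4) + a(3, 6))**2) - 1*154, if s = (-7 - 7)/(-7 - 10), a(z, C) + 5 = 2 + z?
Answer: -2604/17 ≈ -153.18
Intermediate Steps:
a(z, C) = -3 + z (a(z, C) = -5 + (2 + z) = -3 + z)
s = 14/17 (s = -14/(-17) = -14*(-1/17) = 14/17 ≈ 0.82353)
v(E) = 14/17
v((1*(-4 + 4) + a(3, 6))**2) - 1*154 = 14/17 - 1*154 = 14/17 - 154 = -2604/17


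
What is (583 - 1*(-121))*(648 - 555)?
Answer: 65472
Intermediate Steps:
(583 - 1*(-121))*(648 - 555) = (583 + 121)*93 = 704*93 = 65472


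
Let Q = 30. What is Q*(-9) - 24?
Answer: -294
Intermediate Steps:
Q*(-9) - 24 = 30*(-9) - 24 = -270 - 24 = -294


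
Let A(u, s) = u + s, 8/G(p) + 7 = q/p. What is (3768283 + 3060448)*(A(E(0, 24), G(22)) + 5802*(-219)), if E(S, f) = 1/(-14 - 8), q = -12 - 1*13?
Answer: -34169443668477845/3938 ≈ -8.6768e+12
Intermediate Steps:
q = -25 (q = -12 - 13 = -25)
E(S, f) = -1/22 (E(S, f) = 1/(-22) = -1/22)
G(p) = 8/(-7 - 25/p)
A(u, s) = s + u
(3768283 + 3060448)*(A(E(0, 24), G(22)) + 5802*(-219)) = (3768283 + 3060448)*((-8*22/(25 + 7*22) - 1/22) + 5802*(-219)) = 6828731*((-8*22/(25 + 154) - 1/22) - 1270638) = 6828731*((-8*22/179 - 1/22) - 1270638) = 6828731*((-8*22*1/179 - 1/22) - 1270638) = 6828731*((-176/179 - 1/22) - 1270638) = 6828731*(-4051/3938 - 1270638) = 6828731*(-5003776495/3938) = -34169443668477845/3938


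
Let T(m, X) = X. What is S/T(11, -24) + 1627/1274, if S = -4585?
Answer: 2940169/15288 ≈ 192.32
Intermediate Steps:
S/T(11, -24) + 1627/1274 = -4585/(-24) + 1627/1274 = -4585*(-1/24) + 1627*(1/1274) = 4585/24 + 1627/1274 = 2940169/15288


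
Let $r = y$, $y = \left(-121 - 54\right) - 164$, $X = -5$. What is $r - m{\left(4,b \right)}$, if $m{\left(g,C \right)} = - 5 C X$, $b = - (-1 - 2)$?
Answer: $-414$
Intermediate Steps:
$y = -339$ ($y = -175 - 164 = -339$)
$b = 3$ ($b = \left(-1\right) \left(-3\right) = 3$)
$m{\left(g,C \right)} = 25 C$ ($m{\left(g,C \right)} = - 5 C \left(-5\right) = 25 C$)
$r = -339$
$r - m{\left(4,b \right)} = -339 - 25 \cdot 3 = -339 - 75 = -414$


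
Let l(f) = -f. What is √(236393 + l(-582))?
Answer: 5*√9479 ≈ 486.80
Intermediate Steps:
√(236393 + l(-582)) = √(236393 - 1*(-582)) = √(236393 + 582) = √236975 = 5*√9479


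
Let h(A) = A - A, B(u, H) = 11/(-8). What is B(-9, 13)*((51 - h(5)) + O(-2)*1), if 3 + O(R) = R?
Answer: -253/4 ≈ -63.250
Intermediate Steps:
O(R) = -3 + R
B(u, H) = -11/8 (B(u, H) = 11*(-⅛) = -11/8)
h(A) = 0
B(-9, 13)*((51 - h(5)) + O(-2)*1) = -11*((51 - 1*0) + (-3 - 2)*1)/8 = -11*((51 + 0) - 5*1)/8 = -11*(51 - 5)/8 = -11/8*46 = -253/4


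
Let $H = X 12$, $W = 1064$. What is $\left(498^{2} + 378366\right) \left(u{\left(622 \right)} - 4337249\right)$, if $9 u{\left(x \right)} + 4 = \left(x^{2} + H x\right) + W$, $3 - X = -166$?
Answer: $- \frac{7805798093990}{3} \approx -2.6019 \cdot 10^{12}$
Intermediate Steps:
$X = 169$ ($X = 3 - -166 = 3 + 166 = 169$)
$H = 2028$ ($H = 169 \cdot 12 = 2028$)
$u{\left(x \right)} = \frac{1060}{9} + \frac{x^{2}}{9} + \frac{676 x}{3}$ ($u{\left(x \right)} = - \frac{4}{9} + \frac{\left(x^{2} + 2028 x\right) + 1064}{9} = - \frac{4}{9} + \frac{1064 + x^{2} + 2028 x}{9} = - \frac{4}{9} + \left(\frac{1064}{9} + \frac{x^{2}}{9} + \frac{676 x}{3}\right) = \frac{1060}{9} + \frac{x^{2}}{9} + \frac{676 x}{3}$)
$\left(498^{2} + 378366\right) \left(u{\left(622 \right)} - 4337249\right) = \left(498^{2} + 378366\right) \left(\left(\frac{1060}{9} + \frac{622^{2}}{9} + \frac{676}{3} \cdot 622\right) - 4337249\right) = \left(248004 + 378366\right) \left(\left(\frac{1060}{9} + \frac{1}{9} \cdot 386884 + \frac{420472}{3}\right) - 4337249\right) = 626370 \left(\left(\frac{1060}{9} + \frac{386884}{9} + \frac{420472}{3}\right) - 4337249\right) = 626370 \left(\frac{1649360}{9} - 4337249\right) = 626370 \left(- \frac{37385881}{9}\right) = - \frac{7805798093990}{3}$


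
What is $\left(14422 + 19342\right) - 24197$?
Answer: $9567$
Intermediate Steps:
$\left(14422 + 19342\right) - 24197 = 33764 - 24197 = 9567$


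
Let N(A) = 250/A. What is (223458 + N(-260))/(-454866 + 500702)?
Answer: 5809883/1191736 ≈ 4.8751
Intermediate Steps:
(223458 + N(-260))/(-454866 + 500702) = (223458 + 250/(-260))/(-454866 + 500702) = (223458 + 250*(-1/260))/45836 = (223458 - 25/26)*(1/45836) = (5809883/26)*(1/45836) = 5809883/1191736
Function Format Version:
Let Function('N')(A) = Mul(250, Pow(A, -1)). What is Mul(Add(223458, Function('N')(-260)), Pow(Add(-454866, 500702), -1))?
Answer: Rational(5809883, 1191736) ≈ 4.8751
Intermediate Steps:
Mul(Add(223458, Function('N')(-260)), Pow(Add(-454866, 500702), -1)) = Mul(Add(223458, Mul(250, Pow(-260, -1))), Pow(Add(-454866, 500702), -1)) = Mul(Add(223458, Mul(250, Rational(-1, 260))), Pow(45836, -1)) = Mul(Add(223458, Rational(-25, 26)), Rational(1, 45836)) = Mul(Rational(5809883, 26), Rational(1, 45836)) = Rational(5809883, 1191736)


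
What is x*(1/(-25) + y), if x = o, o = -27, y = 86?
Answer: -58023/25 ≈ -2320.9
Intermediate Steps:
x = -27
x*(1/(-25) + y) = -27*(1/(-25) + 86) = -27*(-1/25 + 86) = -27*2149/25 = -58023/25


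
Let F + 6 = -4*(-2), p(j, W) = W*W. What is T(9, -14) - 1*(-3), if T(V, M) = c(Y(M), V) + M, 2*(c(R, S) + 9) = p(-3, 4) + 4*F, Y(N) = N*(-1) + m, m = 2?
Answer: -8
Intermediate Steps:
p(j, W) = W²
Y(N) = 2 - N (Y(N) = N*(-1) + 2 = -N + 2 = 2 - N)
F = 2 (F = -6 - 4*(-2) = -6 + 8 = 2)
c(R, S) = 3 (c(R, S) = -9 + (4² + 4*2)/2 = -9 + (16 + 8)/2 = -9 + (½)*24 = -9 + 12 = 3)
T(V, M) = 3 + M
T(9, -14) - 1*(-3) = (3 - 14) - 1*(-3) = -11 + 3 = -8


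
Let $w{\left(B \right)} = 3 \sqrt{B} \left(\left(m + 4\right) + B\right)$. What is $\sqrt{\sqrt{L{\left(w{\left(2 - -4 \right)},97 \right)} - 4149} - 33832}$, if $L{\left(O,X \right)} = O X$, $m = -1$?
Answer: $\sqrt{-33832 + 3 \sqrt{-461 + 291 \sqrt{6}}} \approx 183.81 i$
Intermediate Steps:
$w{\left(B \right)} = 3 \sqrt{B} \left(3 + B\right)$ ($w{\left(B \right)} = 3 \sqrt{B} \left(\left(-1 + 4\right) + B\right) = 3 \sqrt{B} \left(3 + B\right)$)
$\sqrt{\sqrt{L{\left(w{\left(2 - -4 \right)},97 \right)} - 4149} - 33832} = \sqrt{\sqrt{3 \sqrt{2 - -4} \left(3 + \left(2 - -4\right)\right) 97 - 4149} - 33832} = \sqrt{\sqrt{3 \sqrt{2 + 4} \left(3 + \left(2 + 4\right)\right) 97 - 4149} - 33832} = \sqrt{\sqrt{3 \sqrt{6} \left(3 + 6\right) 97 - 4149} - 33832} = \sqrt{\sqrt{3 \sqrt{6} \cdot 9 \cdot 97 - 4149} - 33832} = \sqrt{\sqrt{27 \sqrt{6} \cdot 97 - 4149} - 33832} = \sqrt{\sqrt{2619 \sqrt{6} - 4149} - 33832} = \sqrt{\sqrt{-4149 + 2619 \sqrt{6}} - 33832} = \sqrt{-33832 + \sqrt{-4149 + 2619 \sqrt{6}}}$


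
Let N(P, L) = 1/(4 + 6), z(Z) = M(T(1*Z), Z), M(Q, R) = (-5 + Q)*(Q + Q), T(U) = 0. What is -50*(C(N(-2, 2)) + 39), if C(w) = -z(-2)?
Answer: -1950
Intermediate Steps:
M(Q, R) = 2*Q*(-5 + Q) (M(Q, R) = (-5 + Q)*(2*Q) = 2*Q*(-5 + Q))
z(Z) = 0 (z(Z) = 2*0*(-5 + 0) = 2*0*(-5) = 0)
N(P, L) = ⅒ (N(P, L) = 1/10 = ⅒)
C(w) = 0 (C(w) = -1*0 = 0)
-50*(C(N(-2, 2)) + 39) = -50*(0 + 39) = -50*39 = -1950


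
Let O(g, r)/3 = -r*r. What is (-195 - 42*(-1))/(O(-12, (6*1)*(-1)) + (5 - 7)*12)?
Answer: 51/44 ≈ 1.1591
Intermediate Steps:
O(g, r) = -3*r**2 (O(g, r) = 3*(-r*r) = 3*(-r**2) = -3*r**2)
(-195 - 42*(-1))/(O(-12, (6*1)*(-1)) + (5 - 7)*12) = (-195 - 42*(-1))/(-3*((6*1)*(-1))**2 + (5 - 7)*12) = (-195 + 42)/(-3*(6*(-1))**2 - 2*12) = -153/(-3*(-6)**2 - 24) = -153/(-3*36 - 24) = -153/(-108 - 24) = -153/(-132) = -153*(-1/132) = 51/44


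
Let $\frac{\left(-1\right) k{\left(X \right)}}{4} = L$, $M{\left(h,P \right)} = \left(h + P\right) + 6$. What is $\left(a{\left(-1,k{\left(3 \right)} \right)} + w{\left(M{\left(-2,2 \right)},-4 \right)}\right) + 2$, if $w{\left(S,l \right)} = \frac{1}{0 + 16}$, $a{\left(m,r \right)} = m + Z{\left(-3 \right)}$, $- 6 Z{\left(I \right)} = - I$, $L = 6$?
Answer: $\frac{9}{16} \approx 0.5625$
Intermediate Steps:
$M{\left(h,P \right)} = 6 + P + h$ ($M{\left(h,P \right)} = \left(P + h\right) + 6 = 6 + P + h$)
$k{\left(X \right)} = -24$ ($k{\left(X \right)} = \left(-4\right) 6 = -24$)
$Z{\left(I \right)} = \frac{I}{6}$ ($Z{\left(I \right)} = - \frac{\left(-1\right) I}{6} = \frac{I}{6}$)
$a{\left(m,r \right)} = - \frac{1}{2} + m$ ($a{\left(m,r \right)} = m + \frac{1}{6} \left(-3\right) = m - \frac{1}{2} = - \frac{1}{2} + m$)
$w{\left(S,l \right)} = \frac{1}{16}$
$\left(a{\left(-1,k{\left(3 \right)} \right)} + w{\left(M{\left(-2,2 \right)},-4 \right)}\right) + 2 = \left(\left(- \frac{1}{2} - 1\right) + \frac{1}{16}\right) + 2 = \left(- \frac{3}{2} + \frac{1}{16}\right) + 2 = - \frac{23}{16} + 2 = \frac{9}{16}$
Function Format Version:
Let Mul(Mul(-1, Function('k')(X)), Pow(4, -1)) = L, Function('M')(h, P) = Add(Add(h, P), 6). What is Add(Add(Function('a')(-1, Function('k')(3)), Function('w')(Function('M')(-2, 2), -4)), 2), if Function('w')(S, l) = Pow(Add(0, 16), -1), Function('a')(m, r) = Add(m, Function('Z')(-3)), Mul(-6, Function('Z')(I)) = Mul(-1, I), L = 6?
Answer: Rational(9, 16) ≈ 0.56250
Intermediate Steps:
Function('M')(h, P) = Add(6, P, h) (Function('M')(h, P) = Add(Add(P, h), 6) = Add(6, P, h))
Function('k')(X) = -24 (Function('k')(X) = Mul(-4, 6) = -24)
Function('Z')(I) = Mul(Rational(1, 6), I) (Function('Z')(I) = Mul(Rational(-1, 6), Mul(-1, I)) = Mul(Rational(1, 6), I))
Function('a')(m, r) = Add(Rational(-1, 2), m) (Function('a')(m, r) = Add(m, Mul(Rational(1, 6), -3)) = Add(m, Rational(-1, 2)) = Add(Rational(-1, 2), m))
Function('w')(S, l) = Rational(1, 16) (Function('w')(S, l) = Pow(16, -1) = Rational(1, 16))
Add(Add(Function('a')(-1, Function('k')(3)), Function('w')(Function('M')(-2, 2), -4)), 2) = Add(Add(Add(Rational(-1, 2), -1), Rational(1, 16)), 2) = Add(Add(Rational(-3, 2), Rational(1, 16)), 2) = Add(Rational(-23, 16), 2) = Rational(9, 16)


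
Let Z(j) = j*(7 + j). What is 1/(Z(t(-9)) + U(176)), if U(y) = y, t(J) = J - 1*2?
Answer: 1/220 ≈ 0.0045455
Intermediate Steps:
t(J) = -2 + J (t(J) = J - 2 = -2 + J)
1/(Z(t(-9)) + U(176)) = 1/((-2 - 9)*(7 + (-2 - 9)) + 176) = 1/(-11*(7 - 11) + 176) = 1/(-11*(-4) + 176) = 1/(44 + 176) = 1/220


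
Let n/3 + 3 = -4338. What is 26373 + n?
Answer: 13350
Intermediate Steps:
n = -13023 (n = -9 + 3*(-4338) = -9 - 13014 = -13023)
26373 + n = 26373 - 13023 = 13350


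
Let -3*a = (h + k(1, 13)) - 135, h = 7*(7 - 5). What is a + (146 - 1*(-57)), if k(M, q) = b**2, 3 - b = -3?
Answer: 694/3 ≈ 231.33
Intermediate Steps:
b = 6 (b = 3 - 1*(-3) = 3 + 3 = 6)
h = 14 (h = 7*2 = 14)
k(M, q) = 36 (k(M, q) = 6**2 = 36)
a = 85/3 (a = -((14 + 36) - 135)/3 = -(50 - 135)/3 = -1/3*(-85) = 85/3 ≈ 28.333)
a + (146 - 1*(-57)) = 85/3 + (146 - 1*(-57)) = 85/3 + (146 + 57) = 85/3 + 203 = 694/3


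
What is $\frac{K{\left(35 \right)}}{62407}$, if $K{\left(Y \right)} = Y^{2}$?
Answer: $\frac{1225}{62407} \approx 0.019629$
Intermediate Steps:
$\frac{K{\left(35 \right)}}{62407} = \frac{35^{2}}{62407} = 1225 \cdot \frac{1}{62407} = \frac{1225}{62407}$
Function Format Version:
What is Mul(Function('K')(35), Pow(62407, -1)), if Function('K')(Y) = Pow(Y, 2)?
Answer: Rational(1225, 62407) ≈ 0.019629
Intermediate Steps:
Mul(Function('K')(35), Pow(62407, -1)) = Mul(Pow(35, 2), Pow(62407, -1)) = Mul(1225, Rational(1, 62407)) = Rational(1225, 62407)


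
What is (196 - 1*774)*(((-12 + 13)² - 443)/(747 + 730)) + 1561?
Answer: 2561073/1477 ≈ 1734.0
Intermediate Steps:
(196 - 1*774)*(((-12 + 13)² - 443)/(747 + 730)) + 1561 = (196 - 774)*((1² - 443)/1477) + 1561 = -578*(1 - 443)/1477 + 1561 = -(-255476)/1477 + 1561 = -578*(-442/1477) + 1561 = 255476/1477 + 1561 = 2561073/1477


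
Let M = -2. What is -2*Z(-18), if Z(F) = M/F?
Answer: -2/9 ≈ -0.22222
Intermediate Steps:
Z(F) = -2/F
-2*Z(-18) = -(-4)/(-18) = -(-4)*(-1)/18 = -2*⅑ = -2/9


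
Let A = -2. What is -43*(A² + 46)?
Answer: -2150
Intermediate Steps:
-43*(A² + 46) = -43*((-2)² + 46) = -43*(4 + 46) = -43*50 = -2150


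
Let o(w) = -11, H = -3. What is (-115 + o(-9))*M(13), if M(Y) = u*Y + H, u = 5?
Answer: -7812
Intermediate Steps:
M(Y) = -3 + 5*Y (M(Y) = 5*Y - 3 = -3 + 5*Y)
(-115 + o(-9))*M(13) = (-115 - 11)*(-3 + 5*13) = -126*(-3 + 65) = -126*62 = -7812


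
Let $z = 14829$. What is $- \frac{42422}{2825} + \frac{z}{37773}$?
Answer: $- \frac{520171427}{35569575} \approx -14.624$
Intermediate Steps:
$- \frac{42422}{2825} + \frac{z}{37773} = - \frac{42422}{2825} + \frac{14829}{37773} = \left(-42422\right) \frac{1}{2825} + 14829 \cdot \frac{1}{37773} = - \frac{42422}{2825} + \frac{4943}{12591} = - \frac{520171427}{35569575}$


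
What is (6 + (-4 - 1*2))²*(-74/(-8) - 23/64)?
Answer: 0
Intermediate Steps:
(6 + (-4 - 1*2))²*(-74/(-8) - 23/64) = (6 + (-4 - 2))²*(-74*(-⅛) - 23*1/64) = (6 - 6)²*(37/4 - 23/64) = 0²*(569/64) = 0*(569/64) = 0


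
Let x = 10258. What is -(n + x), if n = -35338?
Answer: 25080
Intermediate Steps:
-(n + x) = -(-35338 + 10258) = -1*(-25080) = 25080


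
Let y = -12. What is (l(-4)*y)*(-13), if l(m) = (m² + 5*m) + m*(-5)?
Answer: 2496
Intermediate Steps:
l(m) = m² (l(m) = (m² + 5*m) - 5*m = m²)
(l(-4)*y)*(-13) = ((-4)²*(-12))*(-13) = (16*(-12))*(-13) = -192*(-13) = 2496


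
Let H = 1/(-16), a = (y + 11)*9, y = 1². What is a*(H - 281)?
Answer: -121419/4 ≈ -30355.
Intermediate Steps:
y = 1
a = 108 (a = (1 + 11)*9 = 12*9 = 108)
H = -1/16 ≈ -0.062500
a*(H - 281) = 108*(-1/16 - 281) = 108*(-4497/16) = -121419/4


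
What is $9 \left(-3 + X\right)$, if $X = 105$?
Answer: $918$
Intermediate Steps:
$9 \left(-3 + X\right) = 9 \left(-3 + 105\right) = 9 \cdot 102 = 918$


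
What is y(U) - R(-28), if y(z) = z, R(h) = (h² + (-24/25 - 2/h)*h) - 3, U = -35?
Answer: -21022/25 ≈ -840.88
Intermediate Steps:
R(h) = -3 + h² + h*(-24/25 - 2/h) (R(h) = (h² + (-24*1/25 - 2/h)*h) - 3 = (h² + (-24/25 - 2/h)*h) - 3 = (h² + h*(-24/25 - 2/h)) - 3 = -3 + h² + h*(-24/25 - 2/h))
y(U) - R(-28) = -35 - (-5 + (-28)² - 24/25*(-28)) = -35 - (-5 + 784 + 672/25) = -35 - 1*20147/25 = -35 - 20147/25 = -21022/25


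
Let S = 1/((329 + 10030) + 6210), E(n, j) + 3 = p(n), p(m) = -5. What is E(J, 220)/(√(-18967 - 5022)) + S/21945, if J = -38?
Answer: 1/363606705 + 8*I*√23989/23989 ≈ 2.7502e-9 + 0.051652*I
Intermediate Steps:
E(n, j) = -8 (E(n, j) = -3 - 5 = -8)
S = 1/16569 (S = 1/(10359 + 6210) = 1/16569 ≈ 6.0354e-5)
E(J, 220)/(√(-18967 - 5022)) + S/21945 = -8/√(-18967 - 5022) + (1/16569)/21945 = -8*(-I*√23989/23989) + (1/16569)*(1/21945) = -8*(-I*√23989/23989) + 1/363606705 = -(-8)*I*√23989/23989 + 1/363606705 = 8*I*√23989/23989 + 1/363606705 = 1/363606705 + 8*I*√23989/23989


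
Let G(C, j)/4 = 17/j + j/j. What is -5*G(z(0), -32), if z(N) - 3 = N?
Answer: -75/8 ≈ -9.3750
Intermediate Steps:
z(N) = 3 + N
G(C, j) = 4 + 68/j (G(C, j) = 4*(17/j + j/j) = 4*(17/j + 1) = 4*(1 + 17/j) = 4 + 68/j)
-5*G(z(0), -32) = -5*(4 + 68/(-32)) = -5*(4 + 68*(-1/32)) = -5*(4 - 17/8) = -5*15/8 = -75/8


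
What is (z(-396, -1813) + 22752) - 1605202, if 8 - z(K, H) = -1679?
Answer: -1580763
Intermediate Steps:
z(K, H) = 1687 (z(K, H) = 8 - 1*(-1679) = 8 + 1679 = 1687)
(z(-396, -1813) + 22752) - 1605202 = (1687 + 22752) - 1605202 = 24439 - 1605202 = -1580763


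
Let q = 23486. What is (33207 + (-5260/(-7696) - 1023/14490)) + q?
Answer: 263424604463/4646460 ≈ 56694.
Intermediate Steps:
(33207 + (-5260/(-7696) - 1023/14490)) + q = (33207 + (-5260/(-7696) - 1023/14490)) + 23486 = (33207 + (-5260*(-1/7696) - 1023*1/14490)) + 23486 = (33207 + (1315/1924 - 341/4830)) + 23486 = (33207 + 2847683/4646460) + 23486 = 154297844903/4646460 + 23486 = 263424604463/4646460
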